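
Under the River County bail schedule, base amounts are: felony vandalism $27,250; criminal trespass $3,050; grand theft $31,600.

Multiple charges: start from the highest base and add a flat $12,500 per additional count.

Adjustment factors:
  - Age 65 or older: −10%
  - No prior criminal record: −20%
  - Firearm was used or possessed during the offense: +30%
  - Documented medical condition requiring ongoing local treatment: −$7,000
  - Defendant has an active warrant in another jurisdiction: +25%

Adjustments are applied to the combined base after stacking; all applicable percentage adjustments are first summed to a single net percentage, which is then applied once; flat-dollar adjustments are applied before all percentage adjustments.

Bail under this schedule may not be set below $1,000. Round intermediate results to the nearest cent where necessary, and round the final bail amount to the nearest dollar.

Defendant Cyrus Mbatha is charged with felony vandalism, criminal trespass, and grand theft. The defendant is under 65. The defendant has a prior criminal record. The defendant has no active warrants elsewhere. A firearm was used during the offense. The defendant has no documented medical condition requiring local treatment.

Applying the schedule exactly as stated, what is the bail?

$73,580

Base amounts from the schedule: felony vandalism $27,250; criminal trespass $3,050; grand theft $31,600.
Stacking rule: highest base plus $12,500 per additional charge. Highest is grand theft at $31,600; 2 additional charges → +$25,000. Combined base = $56,600.
Firearm was used or possessed during the offense (+30%): $56,600 × 1.3 = $73,580.
$73,580 is at or above the $1,000 minimum.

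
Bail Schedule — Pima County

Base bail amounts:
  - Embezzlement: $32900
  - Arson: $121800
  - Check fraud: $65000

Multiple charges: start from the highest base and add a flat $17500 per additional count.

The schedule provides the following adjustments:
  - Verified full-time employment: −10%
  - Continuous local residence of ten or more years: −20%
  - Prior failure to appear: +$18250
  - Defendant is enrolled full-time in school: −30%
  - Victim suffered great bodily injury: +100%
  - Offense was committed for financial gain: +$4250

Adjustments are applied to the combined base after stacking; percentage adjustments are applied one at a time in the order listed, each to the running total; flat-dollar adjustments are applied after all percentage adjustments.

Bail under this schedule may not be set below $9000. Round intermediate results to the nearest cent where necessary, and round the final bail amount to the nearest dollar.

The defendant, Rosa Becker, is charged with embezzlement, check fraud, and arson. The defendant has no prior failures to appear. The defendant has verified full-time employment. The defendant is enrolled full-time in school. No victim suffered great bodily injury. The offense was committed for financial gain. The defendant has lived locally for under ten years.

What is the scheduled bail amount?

Base amounts from the schedule: embezzlement $32900; check fraud $65000; arson $121800.
Stacking rule: highest base plus $17500 per additional charge. Highest is arson at $121800; 2 additional charges → +$35000. Combined base = $156800.
Verified full-time employment (−10%): $156800 × 0.9 = $141120.
Defendant is enrolled full-time in school (−30%): $141120 × 0.7 = $98784.
Offense was committed for financial gain (+$4250 flat): $98784 + $4250 = $103034.
$103034 is at or above the $9000 minimum.

$103034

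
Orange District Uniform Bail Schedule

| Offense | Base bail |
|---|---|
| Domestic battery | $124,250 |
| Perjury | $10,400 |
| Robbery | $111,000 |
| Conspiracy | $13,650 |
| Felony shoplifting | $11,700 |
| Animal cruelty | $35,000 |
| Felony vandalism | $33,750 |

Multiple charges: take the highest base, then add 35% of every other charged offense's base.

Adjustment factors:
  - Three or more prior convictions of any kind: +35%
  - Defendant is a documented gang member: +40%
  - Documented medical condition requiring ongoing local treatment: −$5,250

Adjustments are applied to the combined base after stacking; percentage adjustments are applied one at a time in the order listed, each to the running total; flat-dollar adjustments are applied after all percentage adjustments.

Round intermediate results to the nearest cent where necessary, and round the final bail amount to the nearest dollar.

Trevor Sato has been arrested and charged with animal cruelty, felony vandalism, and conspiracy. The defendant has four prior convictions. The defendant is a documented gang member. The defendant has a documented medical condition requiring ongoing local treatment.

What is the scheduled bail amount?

Base amounts from the schedule: animal cruelty $35,000; felony vandalism $33,750; conspiracy $13,650.
Stacking rule: highest base plus 35% of each additional charge. Highest is animal cruelty at $35,000. Additional: $33,750 × 35% = $11,812.50; $13,650 × 35% = $4,777.50. Combined base = $35,000 + $16,590 = $51,590.
Three or more prior convictions of any kind (+35%): $51,590 × 1.35 = $69,646.50.
Defendant is a documented gang member (+40%): $69,646.50 × 1.4 = $97,505.10.
Documented medical condition requiring ongoing local treatment (−$5,250 flat): $97,505.10 − $5,250 = $92,255.10.
Rounded to the nearest dollar: $92,255.

$92,255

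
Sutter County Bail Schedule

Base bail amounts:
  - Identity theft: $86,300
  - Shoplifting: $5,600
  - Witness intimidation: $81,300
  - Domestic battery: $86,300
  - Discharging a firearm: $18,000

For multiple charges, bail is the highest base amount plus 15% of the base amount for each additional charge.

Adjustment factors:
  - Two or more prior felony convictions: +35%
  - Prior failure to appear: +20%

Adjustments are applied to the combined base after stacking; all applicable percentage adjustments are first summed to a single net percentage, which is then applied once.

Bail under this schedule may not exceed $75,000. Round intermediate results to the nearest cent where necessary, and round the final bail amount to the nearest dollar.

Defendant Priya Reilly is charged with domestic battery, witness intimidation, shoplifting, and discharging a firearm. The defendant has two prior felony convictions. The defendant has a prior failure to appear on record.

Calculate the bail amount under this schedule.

Base amounts from the schedule: domestic battery $86,300; witness intimidation $81,300; shoplifting $5,600; discharging a firearm $18,000.
Stacking rule: highest base plus 15% of each additional charge. Highest is domestic battery at $86,300. Additional: $81,300 × 15% = $12,195; $5,600 × 15% = $840; $18,000 × 15% = $2,700. Combined base = $86,300 + $15,735 = $102,035.
Net percentage adjustment: +35% +20% = +55%. $102,035 × 1.55 = $158,154.25.
Result $158,154.25 exceeds the maximum of $75,000; bail is capped at $75,000.

$75,000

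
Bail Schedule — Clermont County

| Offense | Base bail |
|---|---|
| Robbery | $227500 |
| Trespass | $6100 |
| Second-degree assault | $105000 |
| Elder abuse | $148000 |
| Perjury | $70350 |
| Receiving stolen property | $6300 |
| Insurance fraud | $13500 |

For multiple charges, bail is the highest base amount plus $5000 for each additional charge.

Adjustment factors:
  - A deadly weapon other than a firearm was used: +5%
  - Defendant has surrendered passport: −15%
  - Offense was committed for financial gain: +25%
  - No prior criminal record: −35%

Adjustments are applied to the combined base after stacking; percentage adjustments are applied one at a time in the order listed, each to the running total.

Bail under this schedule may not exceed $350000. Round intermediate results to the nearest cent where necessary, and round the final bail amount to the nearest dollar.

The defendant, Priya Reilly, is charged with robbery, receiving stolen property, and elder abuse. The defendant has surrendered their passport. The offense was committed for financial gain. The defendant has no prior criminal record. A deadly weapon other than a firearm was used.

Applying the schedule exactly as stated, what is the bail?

Base amounts from the schedule: robbery $227500; receiving stolen property $6300; elder abuse $148000.
Stacking rule: highest base plus $5000 per additional charge. Highest is robbery at $227500; 2 additional charges → +$10000. Combined base = $237500.
A deadly weapon other than a firearm was used (+5%): $237500 × 1.05 = $249375.
Defendant has surrendered passport (−15%): $249375 × 0.85 = $211968.75.
Offense was committed for financial gain (+25%): $211968.75 × 1.25 = $264960.94.
No prior criminal record (−35%): $264960.94 × 0.65 = $172224.61.
$172224.61 is within the $350000 maximum.
Rounded to the nearest dollar: $172225.

$172225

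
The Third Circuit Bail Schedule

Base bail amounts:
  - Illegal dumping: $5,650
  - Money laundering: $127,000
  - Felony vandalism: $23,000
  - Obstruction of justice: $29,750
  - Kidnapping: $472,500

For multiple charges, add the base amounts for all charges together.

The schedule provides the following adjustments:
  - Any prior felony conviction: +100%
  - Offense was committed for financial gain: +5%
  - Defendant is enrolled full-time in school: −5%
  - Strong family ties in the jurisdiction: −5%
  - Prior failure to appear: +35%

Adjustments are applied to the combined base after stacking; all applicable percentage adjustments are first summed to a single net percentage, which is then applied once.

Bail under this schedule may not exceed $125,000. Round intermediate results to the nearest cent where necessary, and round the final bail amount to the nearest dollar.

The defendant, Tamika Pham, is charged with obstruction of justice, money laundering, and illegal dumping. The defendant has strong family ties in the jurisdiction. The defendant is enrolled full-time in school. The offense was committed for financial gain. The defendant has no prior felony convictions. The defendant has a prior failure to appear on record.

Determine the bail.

Base amounts from the schedule: obstruction of justice $29,750; money laundering $127,000; illegal dumping $5,650.
Stacking rule: sum of all bases. $29,750 + $127,000 + $5,650 = $162,400.
Net percentage adjustment: +5% −5% −5% +35% = +30%. $162,400 × 1.3 = $211,120.
Result $211,120 exceeds the maximum of $125,000; bail is capped at $125,000.

$125,000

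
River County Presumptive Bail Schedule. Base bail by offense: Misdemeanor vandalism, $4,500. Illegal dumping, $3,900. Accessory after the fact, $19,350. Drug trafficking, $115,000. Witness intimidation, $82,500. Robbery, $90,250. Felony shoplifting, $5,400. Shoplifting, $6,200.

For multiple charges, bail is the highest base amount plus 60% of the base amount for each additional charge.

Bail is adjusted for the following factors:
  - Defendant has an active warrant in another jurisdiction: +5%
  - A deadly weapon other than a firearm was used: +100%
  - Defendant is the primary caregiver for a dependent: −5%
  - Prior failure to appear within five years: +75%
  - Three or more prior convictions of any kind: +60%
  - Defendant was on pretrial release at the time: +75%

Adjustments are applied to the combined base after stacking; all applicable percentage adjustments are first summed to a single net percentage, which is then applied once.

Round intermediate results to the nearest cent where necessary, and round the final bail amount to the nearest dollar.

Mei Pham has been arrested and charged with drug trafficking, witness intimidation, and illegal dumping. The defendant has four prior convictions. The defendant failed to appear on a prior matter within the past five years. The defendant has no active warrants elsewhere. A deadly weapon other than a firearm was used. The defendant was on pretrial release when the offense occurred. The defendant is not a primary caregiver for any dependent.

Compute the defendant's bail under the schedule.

Base amounts from the schedule: drug trafficking $115,000; witness intimidation $82,500; illegal dumping $3,900.
Stacking rule: highest base plus 60% of each additional charge. Highest is drug trafficking at $115,000. Additional: $82,500 × 60% = $49,500; $3,900 × 60% = $2,340. Combined base = $115,000 + $51,840 = $166,840.
Net percentage adjustment: +100% +75% +60% +75% = +310%. $166,840 × 4.1 = $684,044.

$684,044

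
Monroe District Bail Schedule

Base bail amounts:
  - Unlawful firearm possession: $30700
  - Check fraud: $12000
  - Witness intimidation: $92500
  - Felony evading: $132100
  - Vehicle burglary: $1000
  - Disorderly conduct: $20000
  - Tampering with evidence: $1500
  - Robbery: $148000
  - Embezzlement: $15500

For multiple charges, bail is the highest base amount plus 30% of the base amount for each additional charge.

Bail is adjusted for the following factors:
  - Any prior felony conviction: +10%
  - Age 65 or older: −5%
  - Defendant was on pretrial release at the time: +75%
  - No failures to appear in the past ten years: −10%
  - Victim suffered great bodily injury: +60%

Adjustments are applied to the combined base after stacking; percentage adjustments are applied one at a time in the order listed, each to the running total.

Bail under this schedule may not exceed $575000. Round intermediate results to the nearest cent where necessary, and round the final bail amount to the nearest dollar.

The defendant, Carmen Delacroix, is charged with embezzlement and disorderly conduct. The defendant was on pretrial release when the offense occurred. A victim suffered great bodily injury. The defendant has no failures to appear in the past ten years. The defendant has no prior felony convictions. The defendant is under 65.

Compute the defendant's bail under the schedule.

$62118

Base amounts from the schedule: embezzlement $15500; disorderly conduct $20000.
Stacking rule: highest base plus 30% of each additional charge. Highest is disorderly conduct at $20000. Additional: $15500 × 30% = $4650. Combined base = $20000 + $4650 = $24650.
Defendant was on pretrial release at the time (+75%): $24650 × 1.75 = $43137.50.
No failures to appear in the past ten years (−10%): $43137.50 × 0.9 = $38823.75.
Victim suffered great bodily injury (+60%): $38823.75 × 1.6 = $62118.
$62118 is within the $575000 maximum.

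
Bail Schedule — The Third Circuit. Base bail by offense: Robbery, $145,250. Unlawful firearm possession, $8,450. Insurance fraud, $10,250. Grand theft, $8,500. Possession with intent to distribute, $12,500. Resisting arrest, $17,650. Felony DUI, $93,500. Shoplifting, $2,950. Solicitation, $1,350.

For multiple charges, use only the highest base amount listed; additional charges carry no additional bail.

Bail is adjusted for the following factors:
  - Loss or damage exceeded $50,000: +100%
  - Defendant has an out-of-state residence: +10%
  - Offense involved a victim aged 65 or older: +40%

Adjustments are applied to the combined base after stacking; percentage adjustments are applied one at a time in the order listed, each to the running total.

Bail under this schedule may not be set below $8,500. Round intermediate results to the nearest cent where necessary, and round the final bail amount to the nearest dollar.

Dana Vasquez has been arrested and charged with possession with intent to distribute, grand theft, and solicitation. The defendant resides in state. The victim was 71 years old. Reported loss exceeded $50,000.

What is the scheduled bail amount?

Base amounts from the schedule: possession with intent to distribute $12,500; grand theft $8,500; solicitation $1,350.
Stacking rule: use the highest base only. Highest is possession with intent to distribute at $12,500. Combined base = $12,500.
Loss or damage exceeded $50,000 (+100%): $12,500 × 2 = $25,000.
Offense involved a victim aged 65 or older (+40%): $25,000 × 1.4 = $35,000.
$35,000 is at or above the $8,500 minimum.

$35,000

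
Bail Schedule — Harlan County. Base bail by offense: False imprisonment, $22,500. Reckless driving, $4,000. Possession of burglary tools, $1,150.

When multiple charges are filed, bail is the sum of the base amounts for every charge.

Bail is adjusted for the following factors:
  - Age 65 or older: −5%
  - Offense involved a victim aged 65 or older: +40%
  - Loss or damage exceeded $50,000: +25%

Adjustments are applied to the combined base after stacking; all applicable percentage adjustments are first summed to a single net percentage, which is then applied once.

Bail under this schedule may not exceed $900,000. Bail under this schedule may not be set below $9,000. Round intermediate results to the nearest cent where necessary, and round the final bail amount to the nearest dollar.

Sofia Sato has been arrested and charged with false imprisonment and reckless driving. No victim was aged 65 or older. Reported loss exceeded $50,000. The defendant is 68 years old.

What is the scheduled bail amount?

Base amounts from the schedule: false imprisonment $22,500; reckless driving $4,000.
Stacking rule: sum of all bases. $22,500 + $4,000 = $26,500.
Net percentage adjustment: −5% +25% = +20%. $26,500 × 1.2 = $31,800.
$31,800 is within the $900,000 maximum.
$31,800 is at or above the $9,000 minimum.

$31,800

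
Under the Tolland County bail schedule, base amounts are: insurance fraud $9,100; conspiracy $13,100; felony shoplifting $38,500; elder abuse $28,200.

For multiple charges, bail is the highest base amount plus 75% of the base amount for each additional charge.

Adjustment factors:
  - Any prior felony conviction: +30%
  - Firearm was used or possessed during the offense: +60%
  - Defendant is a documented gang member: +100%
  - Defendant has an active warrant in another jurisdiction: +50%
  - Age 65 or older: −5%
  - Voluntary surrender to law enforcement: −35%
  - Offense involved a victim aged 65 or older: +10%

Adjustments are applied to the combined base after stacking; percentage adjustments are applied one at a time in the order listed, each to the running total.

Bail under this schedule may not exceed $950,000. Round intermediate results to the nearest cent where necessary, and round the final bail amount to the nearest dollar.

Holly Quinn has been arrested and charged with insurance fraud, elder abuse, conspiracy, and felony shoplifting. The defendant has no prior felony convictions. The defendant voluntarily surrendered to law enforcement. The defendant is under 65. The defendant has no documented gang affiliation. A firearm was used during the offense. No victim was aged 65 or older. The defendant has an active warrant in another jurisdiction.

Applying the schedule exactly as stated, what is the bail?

$119,028

Base amounts from the schedule: insurance fraud $9,100; elder abuse $28,200; conspiracy $13,100; felony shoplifting $38,500.
Stacking rule: highest base plus 75% of each additional charge. Highest is felony shoplifting at $38,500. Additional: $9,100 × 75% = $6,825; $28,200 × 75% = $21,150; $13,100 × 75% = $9,825. Combined base = $38,500 + $37,800 = $76,300.
Firearm was used or possessed during the offense (+60%): $76,300 × 1.6 = $122,080.
Defendant has an active warrant in another jurisdiction (+50%): $122,080 × 1.5 = $183,120.
Voluntary surrender to law enforcement (−35%): $183,120 × 0.65 = $119,028.
$119,028 is within the $950,000 maximum.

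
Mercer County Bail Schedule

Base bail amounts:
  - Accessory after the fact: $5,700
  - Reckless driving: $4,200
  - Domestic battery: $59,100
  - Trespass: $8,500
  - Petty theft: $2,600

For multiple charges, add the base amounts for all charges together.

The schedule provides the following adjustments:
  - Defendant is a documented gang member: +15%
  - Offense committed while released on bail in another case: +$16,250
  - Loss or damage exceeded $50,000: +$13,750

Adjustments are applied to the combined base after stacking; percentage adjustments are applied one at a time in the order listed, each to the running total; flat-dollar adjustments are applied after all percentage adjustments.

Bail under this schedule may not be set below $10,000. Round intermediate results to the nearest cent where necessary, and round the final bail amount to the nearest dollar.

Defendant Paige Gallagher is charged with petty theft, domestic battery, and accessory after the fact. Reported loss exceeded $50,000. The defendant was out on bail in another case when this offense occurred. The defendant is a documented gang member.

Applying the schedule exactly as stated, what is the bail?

Base amounts from the schedule: petty theft $2,600; domestic battery $59,100; accessory after the fact $5,700.
Stacking rule: sum of all bases. $2,600 + $59,100 + $5,700 = $67,400.
Defendant is a documented gang member (+15%): $67,400 × 1.15 = $77,510.
Offense committed while released on bail in another case (+$16,250 flat): $77,510 + $16,250 = $93,760.
Loss or damage exceeded $50,000 (+$13,750 flat): $93,760 + $13,750 = $107,510.
$107,510 is at or above the $10,000 minimum.

$107,510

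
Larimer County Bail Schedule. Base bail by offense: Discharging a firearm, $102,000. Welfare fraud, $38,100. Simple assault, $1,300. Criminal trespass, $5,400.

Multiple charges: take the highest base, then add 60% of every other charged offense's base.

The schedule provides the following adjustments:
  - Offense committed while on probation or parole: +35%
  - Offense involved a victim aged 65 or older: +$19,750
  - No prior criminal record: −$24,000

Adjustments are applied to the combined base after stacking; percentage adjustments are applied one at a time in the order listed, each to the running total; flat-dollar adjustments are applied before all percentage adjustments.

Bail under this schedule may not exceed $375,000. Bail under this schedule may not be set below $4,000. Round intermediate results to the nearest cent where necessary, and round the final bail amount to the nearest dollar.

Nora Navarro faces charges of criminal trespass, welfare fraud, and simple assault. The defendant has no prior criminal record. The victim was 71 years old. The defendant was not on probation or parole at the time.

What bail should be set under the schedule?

Base amounts from the schedule: criminal trespass $5,400; welfare fraud $38,100; simple assault $1,300.
Stacking rule: highest base plus 60% of each additional charge. Highest is welfare fraud at $38,100. Additional: $5,400 × 60% = $3,240; $1,300 × 60% = $780. Combined base = $38,100 + $4,020 = $42,120.
Offense involved a victim aged 65 or older (+$19,750 flat): $42,120 + $19,750 = $61,870.
No prior criminal record (−$24,000 flat): $61,870 − $24,000 = $37,870.
$37,870 is within the $375,000 maximum.
$37,870 is at or above the $4,000 minimum.

$37,870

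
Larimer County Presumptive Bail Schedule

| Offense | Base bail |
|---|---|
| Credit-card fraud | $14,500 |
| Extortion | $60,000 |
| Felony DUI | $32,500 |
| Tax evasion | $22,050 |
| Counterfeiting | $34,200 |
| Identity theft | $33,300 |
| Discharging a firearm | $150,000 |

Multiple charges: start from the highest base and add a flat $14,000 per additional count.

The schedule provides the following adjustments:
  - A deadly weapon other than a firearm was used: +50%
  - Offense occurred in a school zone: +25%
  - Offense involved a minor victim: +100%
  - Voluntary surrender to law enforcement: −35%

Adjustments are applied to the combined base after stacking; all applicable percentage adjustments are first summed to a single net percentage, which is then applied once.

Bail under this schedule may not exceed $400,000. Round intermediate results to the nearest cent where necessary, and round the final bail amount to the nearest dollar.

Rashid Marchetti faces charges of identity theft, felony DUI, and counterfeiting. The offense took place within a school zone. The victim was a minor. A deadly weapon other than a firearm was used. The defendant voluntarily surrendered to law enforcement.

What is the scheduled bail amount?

$149,280

Base amounts from the schedule: identity theft $33,300; felony DUI $32,500; counterfeiting $34,200.
Stacking rule: highest base plus $14,000 per additional charge. Highest is counterfeiting at $34,200; 2 additional charges → +$28,000. Combined base = $62,200.
Net percentage adjustment: +50% +25% +100% −35% = +140%. $62,200 × 2.4 = $149,280.
$149,280 is within the $400,000 maximum.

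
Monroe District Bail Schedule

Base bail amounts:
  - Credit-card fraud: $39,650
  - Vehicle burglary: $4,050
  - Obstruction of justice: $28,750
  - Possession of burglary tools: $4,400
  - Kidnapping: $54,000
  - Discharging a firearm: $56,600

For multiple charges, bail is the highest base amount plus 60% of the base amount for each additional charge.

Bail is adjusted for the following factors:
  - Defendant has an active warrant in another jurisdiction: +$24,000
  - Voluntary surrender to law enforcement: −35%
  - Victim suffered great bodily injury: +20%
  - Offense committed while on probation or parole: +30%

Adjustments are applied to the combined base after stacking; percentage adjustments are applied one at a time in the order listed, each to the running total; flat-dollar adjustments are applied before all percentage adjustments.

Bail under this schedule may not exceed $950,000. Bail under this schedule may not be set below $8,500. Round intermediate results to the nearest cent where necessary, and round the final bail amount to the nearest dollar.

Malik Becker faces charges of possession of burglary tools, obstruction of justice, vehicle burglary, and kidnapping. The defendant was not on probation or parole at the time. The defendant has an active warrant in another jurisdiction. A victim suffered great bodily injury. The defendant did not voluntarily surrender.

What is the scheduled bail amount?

Base amounts from the schedule: possession of burglary tools $4,400; obstruction of justice $28,750; vehicle burglary $4,050; kidnapping $54,000.
Stacking rule: highest base plus 60% of each additional charge. Highest is kidnapping at $54,000. Additional: $4,400 × 60% = $2,640; $28,750 × 60% = $17,250; $4,050 × 60% = $2,430. Combined base = $54,000 + $22,320 = $76,320.
Defendant has an active warrant in another jurisdiction (+$24,000 flat): $76,320 + $24,000 = $100,320.
Victim suffered great bodily injury (+20%): $100,320 × 1.2 = $120,384.
$120,384 is within the $950,000 maximum.
$120,384 is at or above the $8,500 minimum.

$120,384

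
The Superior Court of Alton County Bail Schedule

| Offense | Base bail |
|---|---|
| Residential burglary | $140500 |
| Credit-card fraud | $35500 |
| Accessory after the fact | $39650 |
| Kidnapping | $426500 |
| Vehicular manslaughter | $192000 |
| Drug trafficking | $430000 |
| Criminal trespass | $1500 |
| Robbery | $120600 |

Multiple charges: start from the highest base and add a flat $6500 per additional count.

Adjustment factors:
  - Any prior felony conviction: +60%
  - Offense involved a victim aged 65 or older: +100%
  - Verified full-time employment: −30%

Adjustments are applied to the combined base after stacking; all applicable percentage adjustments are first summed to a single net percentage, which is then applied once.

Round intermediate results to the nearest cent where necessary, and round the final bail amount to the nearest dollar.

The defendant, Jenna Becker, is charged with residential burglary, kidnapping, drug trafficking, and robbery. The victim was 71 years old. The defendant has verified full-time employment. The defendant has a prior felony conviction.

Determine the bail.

$1033850

Base amounts from the schedule: residential burglary $140500; kidnapping $426500; drug trafficking $430000; robbery $120600.
Stacking rule: highest base plus $6500 per additional charge. Highest is drug trafficking at $430000; 3 additional charges → +$19500. Combined base = $449500.
Net percentage adjustment: +60% +100% −30% = +130%. $449500 × 2.3 = $1033850.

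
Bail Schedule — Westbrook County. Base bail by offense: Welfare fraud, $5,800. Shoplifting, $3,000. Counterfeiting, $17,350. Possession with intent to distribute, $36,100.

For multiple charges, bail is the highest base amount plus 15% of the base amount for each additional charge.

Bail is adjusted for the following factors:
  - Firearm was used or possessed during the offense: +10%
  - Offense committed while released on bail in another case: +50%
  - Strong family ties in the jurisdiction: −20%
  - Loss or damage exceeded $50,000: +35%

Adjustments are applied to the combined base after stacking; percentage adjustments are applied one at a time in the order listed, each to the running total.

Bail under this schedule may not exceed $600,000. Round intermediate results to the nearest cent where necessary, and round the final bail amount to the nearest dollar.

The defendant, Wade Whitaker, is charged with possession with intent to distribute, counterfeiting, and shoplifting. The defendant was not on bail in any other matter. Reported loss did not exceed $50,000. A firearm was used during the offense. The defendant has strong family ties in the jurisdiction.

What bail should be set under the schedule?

Base amounts from the schedule: possession with intent to distribute $36,100; counterfeiting $17,350; shoplifting $3,000.
Stacking rule: highest base plus 15% of each additional charge. Highest is possession with intent to distribute at $36,100. Additional: $17,350 × 15% = $2,602.50; $3,000 × 15% = $450. Combined base = $36,100 + $3,052.50 = $39,152.50.
Firearm was used or possessed during the offense (+10%): $39,152.50 × 1.1 = $43,067.75.
Strong family ties in the jurisdiction (−20%): $43,067.75 × 0.8 = $34,454.20.
$34,454.20 is within the $600,000 maximum.
Rounded to the nearest dollar: $34,454.

$34,454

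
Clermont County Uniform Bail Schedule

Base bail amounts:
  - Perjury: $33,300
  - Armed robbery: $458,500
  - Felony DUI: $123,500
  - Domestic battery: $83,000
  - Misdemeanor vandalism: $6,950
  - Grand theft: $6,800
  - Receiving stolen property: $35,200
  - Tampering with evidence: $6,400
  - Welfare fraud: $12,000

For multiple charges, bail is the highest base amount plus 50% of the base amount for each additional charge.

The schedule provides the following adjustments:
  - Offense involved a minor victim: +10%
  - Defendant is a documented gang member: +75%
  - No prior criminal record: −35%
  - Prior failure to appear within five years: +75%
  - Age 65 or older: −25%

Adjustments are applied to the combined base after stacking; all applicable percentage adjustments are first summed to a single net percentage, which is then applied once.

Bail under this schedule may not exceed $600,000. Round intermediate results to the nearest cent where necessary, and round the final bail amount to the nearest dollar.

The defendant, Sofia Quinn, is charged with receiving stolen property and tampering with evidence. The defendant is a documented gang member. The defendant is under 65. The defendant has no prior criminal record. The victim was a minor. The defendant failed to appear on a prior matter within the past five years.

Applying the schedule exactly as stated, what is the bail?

$86,400

Base amounts from the schedule: receiving stolen property $35,200; tampering with evidence $6,400.
Stacking rule: highest base plus 50% of each additional charge. Highest is receiving stolen property at $35,200. Additional: $6,400 × 50% = $3,200. Combined base = $35,200 + $3,200 = $38,400.
Net percentage adjustment: +10% +75% −35% +75% = +125%. $38,400 × 2.25 = $86,400.
$86,400 is within the $600,000 maximum.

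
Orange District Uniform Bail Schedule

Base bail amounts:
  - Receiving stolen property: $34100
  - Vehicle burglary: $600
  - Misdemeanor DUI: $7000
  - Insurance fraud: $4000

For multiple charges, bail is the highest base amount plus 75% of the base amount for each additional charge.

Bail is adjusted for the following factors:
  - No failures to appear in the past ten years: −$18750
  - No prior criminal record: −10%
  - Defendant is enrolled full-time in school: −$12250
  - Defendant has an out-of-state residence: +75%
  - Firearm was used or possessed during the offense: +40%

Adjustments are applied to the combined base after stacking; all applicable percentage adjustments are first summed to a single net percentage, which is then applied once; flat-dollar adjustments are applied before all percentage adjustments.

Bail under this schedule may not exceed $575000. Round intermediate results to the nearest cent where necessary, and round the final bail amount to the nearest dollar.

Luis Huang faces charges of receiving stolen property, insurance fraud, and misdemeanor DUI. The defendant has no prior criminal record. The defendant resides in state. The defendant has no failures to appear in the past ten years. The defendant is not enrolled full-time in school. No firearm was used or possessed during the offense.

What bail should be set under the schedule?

Base amounts from the schedule: receiving stolen property $34100; insurance fraud $4000; misdemeanor DUI $7000.
Stacking rule: highest base plus 75% of each additional charge. Highest is receiving stolen property at $34100. Additional: $4000 × 75% = $3000; $7000 × 75% = $5250. Combined base = $34100 + $8250 = $42350.
No failures to appear in the past ten years (−$18750 flat): $42350 − $18750 = $23600.
No prior criminal record (−10%): $23600 × 0.9 = $21240.
$21240 is within the $575000 maximum.

$21240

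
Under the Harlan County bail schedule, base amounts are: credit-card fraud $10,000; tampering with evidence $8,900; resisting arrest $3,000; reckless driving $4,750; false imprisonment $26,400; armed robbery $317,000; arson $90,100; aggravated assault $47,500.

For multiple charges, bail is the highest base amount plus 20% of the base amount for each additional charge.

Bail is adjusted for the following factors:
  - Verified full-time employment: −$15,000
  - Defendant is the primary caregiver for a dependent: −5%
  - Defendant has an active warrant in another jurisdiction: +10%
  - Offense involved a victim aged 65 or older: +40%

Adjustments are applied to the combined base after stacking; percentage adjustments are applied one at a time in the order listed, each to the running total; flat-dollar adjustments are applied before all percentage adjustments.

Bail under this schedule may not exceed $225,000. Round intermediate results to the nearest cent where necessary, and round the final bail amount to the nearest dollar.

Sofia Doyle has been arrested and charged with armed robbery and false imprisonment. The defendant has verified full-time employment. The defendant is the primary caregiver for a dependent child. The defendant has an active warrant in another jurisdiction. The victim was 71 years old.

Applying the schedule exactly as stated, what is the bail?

$225,000

Base amounts from the schedule: armed robbery $317,000; false imprisonment $26,400.
Stacking rule: highest base plus 20% of each additional charge. Highest is armed robbery at $317,000. Additional: $26,400 × 20% = $5,280. Combined base = $317,000 + $5,280 = $322,280.
Verified full-time employment (−$15,000 flat): $322,280 − $15,000 = $307,280.
Defendant is the primary caregiver for a dependent (−5%): $307,280 × 0.95 = $291,916.
Defendant has an active warrant in another jurisdiction (+10%): $291,916 × 1.1 = $321,107.60.
Offense involved a victim aged 65 or older (+40%): $321,107.60 × 1.4 = $449,550.64.
Result $449,550.64 exceeds the maximum of $225,000; bail is capped at $225,000.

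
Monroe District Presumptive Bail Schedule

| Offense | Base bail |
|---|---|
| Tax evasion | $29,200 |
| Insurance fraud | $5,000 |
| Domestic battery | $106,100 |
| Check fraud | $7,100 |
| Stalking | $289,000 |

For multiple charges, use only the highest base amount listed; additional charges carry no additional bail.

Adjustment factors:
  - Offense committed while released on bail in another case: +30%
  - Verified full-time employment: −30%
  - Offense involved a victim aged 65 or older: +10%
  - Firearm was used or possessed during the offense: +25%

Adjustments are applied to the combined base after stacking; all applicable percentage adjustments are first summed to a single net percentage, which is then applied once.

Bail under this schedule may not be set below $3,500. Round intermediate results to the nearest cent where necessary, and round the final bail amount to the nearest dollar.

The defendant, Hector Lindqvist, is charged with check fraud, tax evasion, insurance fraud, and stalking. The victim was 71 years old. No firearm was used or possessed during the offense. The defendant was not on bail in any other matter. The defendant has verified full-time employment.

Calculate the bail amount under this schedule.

Base amounts from the schedule: check fraud $7,100; tax evasion $29,200; insurance fraud $5,000; stalking $289,000.
Stacking rule: use the highest base only. Highest is stalking at $289,000. Combined base = $289,000.
Net percentage adjustment: −30% +10% = −20%. $289,000 × 0.8 = $231,200.
$231,200 is at or above the $3,500 minimum.

$231,200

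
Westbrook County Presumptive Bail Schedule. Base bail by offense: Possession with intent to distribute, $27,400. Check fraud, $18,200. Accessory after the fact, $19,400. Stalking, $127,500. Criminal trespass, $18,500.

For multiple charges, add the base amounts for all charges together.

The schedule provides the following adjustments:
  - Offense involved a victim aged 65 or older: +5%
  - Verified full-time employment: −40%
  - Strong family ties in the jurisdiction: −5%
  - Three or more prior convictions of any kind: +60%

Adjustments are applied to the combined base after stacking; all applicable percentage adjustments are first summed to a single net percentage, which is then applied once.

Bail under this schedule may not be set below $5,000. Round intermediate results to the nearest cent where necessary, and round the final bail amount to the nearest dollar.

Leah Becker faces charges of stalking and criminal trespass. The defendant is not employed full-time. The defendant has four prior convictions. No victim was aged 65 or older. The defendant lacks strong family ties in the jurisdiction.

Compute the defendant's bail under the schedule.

$233,600

Base amounts from the schedule: stalking $127,500; criminal trespass $18,500.
Stacking rule: sum of all bases. $127,500 + $18,500 = $146,000.
Three or more prior convictions of any kind (+60%): $146,000 × 1.6 = $233,600.
$233,600 is at or above the $5,000 minimum.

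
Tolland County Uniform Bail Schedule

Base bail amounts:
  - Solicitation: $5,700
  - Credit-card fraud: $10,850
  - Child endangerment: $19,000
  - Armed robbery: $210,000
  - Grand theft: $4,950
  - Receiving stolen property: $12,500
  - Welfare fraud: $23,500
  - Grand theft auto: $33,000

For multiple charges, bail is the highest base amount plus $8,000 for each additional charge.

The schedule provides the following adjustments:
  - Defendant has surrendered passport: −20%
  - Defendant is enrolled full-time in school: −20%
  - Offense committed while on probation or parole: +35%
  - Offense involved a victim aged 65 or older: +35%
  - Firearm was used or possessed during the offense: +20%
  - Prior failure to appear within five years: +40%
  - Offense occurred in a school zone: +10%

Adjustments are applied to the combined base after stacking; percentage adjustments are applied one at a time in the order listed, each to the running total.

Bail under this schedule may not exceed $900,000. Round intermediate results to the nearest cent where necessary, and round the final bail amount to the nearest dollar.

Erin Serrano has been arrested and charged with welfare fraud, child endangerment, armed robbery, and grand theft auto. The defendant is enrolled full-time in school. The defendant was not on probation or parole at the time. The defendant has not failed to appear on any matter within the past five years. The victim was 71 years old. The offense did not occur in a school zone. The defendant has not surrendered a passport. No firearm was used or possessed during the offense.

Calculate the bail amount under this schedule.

$252,720

Base amounts from the schedule: welfare fraud $23,500; child endangerment $19,000; armed robbery $210,000; grand theft auto $33,000.
Stacking rule: highest base plus $8,000 per additional charge. Highest is armed robbery at $210,000; 3 additional charges → +$24,000. Combined base = $234,000.
Defendant is enrolled full-time in school (−20%): $234,000 × 0.8 = $187,200.
Offense involved a victim aged 65 or older (+35%): $187,200 × 1.35 = $252,720.
$252,720 is within the $900,000 maximum.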